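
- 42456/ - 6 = 7076 + 0/1 = 7076.00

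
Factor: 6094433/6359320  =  2^( -3 ) *5^(-1 )*11^( - 1 )*43^1*97^( - 1 )*149^( - 1 )*141731^1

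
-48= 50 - 98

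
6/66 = 1/11 = 0.09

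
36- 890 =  - 854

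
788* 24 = 18912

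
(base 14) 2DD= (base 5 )4322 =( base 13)362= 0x24B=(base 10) 587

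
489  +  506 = 995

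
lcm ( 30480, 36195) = 579120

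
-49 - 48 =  - 97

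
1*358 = 358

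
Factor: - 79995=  - 3^1*5^1*5333^1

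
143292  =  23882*6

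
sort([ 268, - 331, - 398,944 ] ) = [- 398, - 331,  268,944]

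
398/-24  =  -17 + 5/12 = - 16.58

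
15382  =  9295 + 6087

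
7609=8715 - 1106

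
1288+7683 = 8971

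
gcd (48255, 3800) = 5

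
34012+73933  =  107945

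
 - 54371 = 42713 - 97084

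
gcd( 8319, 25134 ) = 177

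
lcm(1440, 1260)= 10080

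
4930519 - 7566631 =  - 2636112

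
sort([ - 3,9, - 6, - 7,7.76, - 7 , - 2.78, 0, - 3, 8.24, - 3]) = [ - 7, - 7, - 6,  -  3,- 3, -3, - 2.78,0,7.76,8.24,9]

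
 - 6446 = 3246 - 9692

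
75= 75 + 0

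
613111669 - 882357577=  - 269245908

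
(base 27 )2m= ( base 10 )76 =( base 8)114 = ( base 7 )136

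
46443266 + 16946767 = 63390033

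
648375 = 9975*65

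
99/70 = 1+29/70  =  1.41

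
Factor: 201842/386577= 2^1*3^ ( - 2)*43^1*2347^1* 42953^(  -  1 ) 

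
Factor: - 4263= - 3^1*7^2*29^1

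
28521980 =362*78790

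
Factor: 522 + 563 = 1085 = 5^1*7^1 * 31^1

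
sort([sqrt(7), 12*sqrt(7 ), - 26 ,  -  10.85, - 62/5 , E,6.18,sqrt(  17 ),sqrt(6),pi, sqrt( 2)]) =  [  -  26 ,  -  62/5, - 10.85, sqrt( 2),sqrt( 6), sqrt(7), E, pi, sqrt(17),  6.18, 12 * sqrt( 7)]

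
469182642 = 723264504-254081862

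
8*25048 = 200384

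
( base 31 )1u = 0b111101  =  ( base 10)61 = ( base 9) 67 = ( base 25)2B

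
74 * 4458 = 329892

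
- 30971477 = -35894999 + 4923522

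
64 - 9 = 55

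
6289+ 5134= 11423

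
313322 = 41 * 7642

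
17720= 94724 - 77004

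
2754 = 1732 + 1022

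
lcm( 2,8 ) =8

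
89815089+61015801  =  150830890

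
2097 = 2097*1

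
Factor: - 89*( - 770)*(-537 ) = -36800610=-2^1*3^1 * 5^1*7^1*11^1*89^1*179^1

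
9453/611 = 9453/611 =15.47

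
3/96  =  1/32 = 0.03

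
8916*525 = 4680900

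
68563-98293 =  - 29730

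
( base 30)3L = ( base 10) 111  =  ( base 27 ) 43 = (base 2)1101111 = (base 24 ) 4f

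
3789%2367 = 1422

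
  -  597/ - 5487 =199/1829 = 0.11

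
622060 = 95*6548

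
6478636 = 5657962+820674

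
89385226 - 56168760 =33216466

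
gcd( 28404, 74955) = 789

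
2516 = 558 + 1958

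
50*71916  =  3595800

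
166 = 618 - 452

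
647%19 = 1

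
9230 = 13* 710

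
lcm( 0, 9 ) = 0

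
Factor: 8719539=3^1*2906513^1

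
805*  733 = 590065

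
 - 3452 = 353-3805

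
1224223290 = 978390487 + 245832803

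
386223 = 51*7573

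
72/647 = 72/647 =0.11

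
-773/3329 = -1 +2556/3329 = -0.23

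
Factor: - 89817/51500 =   -  2^( - 2)*3^1*5^( - 3 )*7^2*13^1*47^1*103^( - 1 )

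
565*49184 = 27788960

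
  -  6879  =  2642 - 9521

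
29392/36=816 + 4/9 = 816.44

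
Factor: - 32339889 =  - 3^2* 3593321^1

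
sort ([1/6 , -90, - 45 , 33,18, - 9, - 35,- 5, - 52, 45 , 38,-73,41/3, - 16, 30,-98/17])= [-90, - 73, -52,-45,-35,- 16,-9,-98/17,-5,1/6,41/3, 18, 30,33,38, 45]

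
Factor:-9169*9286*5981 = -2^1 * 53^1*173^1*4643^1*5981^1 = - 509242280654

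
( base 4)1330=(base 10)124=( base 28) 4C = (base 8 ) 174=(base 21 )5J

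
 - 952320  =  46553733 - 47506053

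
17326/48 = 360+23/24 = 360.96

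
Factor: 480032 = 2^5*7^1*2143^1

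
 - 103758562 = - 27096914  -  76661648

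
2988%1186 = 616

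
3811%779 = 695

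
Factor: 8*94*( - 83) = - 2^4*47^1*83^1 = - 62416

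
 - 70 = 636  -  706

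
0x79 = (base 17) 72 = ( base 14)89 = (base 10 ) 121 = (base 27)4d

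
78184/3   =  78184/3  =  26061.33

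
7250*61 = 442250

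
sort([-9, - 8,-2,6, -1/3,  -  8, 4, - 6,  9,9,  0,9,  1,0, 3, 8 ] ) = [ - 9, - 8, - 8,  -  6,-2,-1/3,0,  0,1,  3,  4 , 6, 8 , 9,9,9]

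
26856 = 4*6714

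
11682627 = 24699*473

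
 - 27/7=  - 4  +  1/7 = -  3.86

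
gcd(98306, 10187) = 1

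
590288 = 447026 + 143262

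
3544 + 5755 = 9299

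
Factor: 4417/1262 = 2^( - 1)*7^1=   7/2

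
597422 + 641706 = 1239128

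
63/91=9/13 = 0.69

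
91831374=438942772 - 347111398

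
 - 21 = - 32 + 11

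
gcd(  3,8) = 1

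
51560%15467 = 5159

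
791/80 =791/80=9.89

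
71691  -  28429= 43262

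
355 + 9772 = 10127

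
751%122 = 19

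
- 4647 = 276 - 4923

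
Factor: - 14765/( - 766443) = 3^( - 1)*5^1*449^(-1)*569^(-1 )*2953^1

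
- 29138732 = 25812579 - 54951311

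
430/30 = 43/3 = 14.33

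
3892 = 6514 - 2622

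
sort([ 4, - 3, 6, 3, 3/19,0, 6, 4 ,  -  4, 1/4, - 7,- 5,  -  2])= [ - 7,-5, - 4, - 3, - 2, 0,3/19,1/4,  3,4,  4 , 6, 6]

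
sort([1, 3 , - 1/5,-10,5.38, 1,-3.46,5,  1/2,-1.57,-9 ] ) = [-10,-9, - 3.46, - 1.57, - 1/5, 1/2,1, 1, 3,5,5.38] 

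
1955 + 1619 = 3574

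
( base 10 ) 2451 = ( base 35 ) 201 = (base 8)4623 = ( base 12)1503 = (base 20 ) 62b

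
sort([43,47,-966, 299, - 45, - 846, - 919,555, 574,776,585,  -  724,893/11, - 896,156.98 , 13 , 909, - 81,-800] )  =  [ - 966, - 919 , - 896, - 846,- 800,  -  724 ,-81, - 45,13,  43 , 47,893/11,156.98,299, 555,574 , 585,776,909]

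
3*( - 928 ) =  - 2784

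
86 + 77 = 163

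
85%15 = 10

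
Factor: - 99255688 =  - 2^3 * 7^1 * 1772423^1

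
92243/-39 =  - 92243/39  =  - 2365.21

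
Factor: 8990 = 2^1*5^1*29^1*31^1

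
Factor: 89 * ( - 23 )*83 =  -23^1 *83^1*89^1=-169901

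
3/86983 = 3/86983 =0.00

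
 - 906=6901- 7807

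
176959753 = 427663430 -250703677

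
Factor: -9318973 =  - 9318973^1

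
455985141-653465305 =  - 197480164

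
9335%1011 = 236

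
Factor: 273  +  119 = 392 = 2^3*7^2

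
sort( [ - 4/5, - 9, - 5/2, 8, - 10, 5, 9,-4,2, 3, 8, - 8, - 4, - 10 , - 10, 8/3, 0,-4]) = [ - 10, - 10, - 10, - 9, - 8,-4,- 4 , - 4 ,-5/2, - 4/5,  0, 2, 8/3,3, 5 , 8, 8,9]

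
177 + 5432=5609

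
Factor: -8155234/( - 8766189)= 2^1*3^ (  -  2)*107^( - 1)*9103^(  -  1)*4077617^1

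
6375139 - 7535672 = -1160533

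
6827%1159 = 1032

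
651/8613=217/2871 = 0.08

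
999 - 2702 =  - 1703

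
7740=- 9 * ( - 860) 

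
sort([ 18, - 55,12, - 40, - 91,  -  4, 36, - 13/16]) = [ - 91, -55,- 40 , - 4,-13/16, 12, 18, 36]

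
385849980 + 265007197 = 650857177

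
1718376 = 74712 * 23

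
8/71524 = 2/17881 = 0.00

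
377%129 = 119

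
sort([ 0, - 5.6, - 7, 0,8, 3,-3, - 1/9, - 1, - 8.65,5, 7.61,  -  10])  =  [ - 10, - 8.65, - 7, - 5.6, - 3, - 1, - 1/9 , 0,0,3,5,7.61, 8 ]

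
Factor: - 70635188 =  - 2^2*13^1*1358369^1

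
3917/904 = 4 + 301/904 = 4.33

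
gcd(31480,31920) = 40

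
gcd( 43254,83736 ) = 18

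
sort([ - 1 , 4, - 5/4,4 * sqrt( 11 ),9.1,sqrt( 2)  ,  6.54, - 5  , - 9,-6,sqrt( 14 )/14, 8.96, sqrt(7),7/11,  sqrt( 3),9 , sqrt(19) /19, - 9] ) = [ - 9,-9 ,-6, - 5 ,- 5/4, - 1 , sqrt( 19)/19,sqrt ( 14)/14,  7/11,sqrt(2 ),sqrt(3 ),sqrt(7 )  ,  4 , 6.54, 8.96,9, 9.1,4*sqrt( 11)]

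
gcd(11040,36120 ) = 120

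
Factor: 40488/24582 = 28/17 =2^2*7^1*17^(-1) 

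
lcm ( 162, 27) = 162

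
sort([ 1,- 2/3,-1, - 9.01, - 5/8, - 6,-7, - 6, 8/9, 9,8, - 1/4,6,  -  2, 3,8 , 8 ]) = [ - 9.01, - 7,-6,-6, - 2,  -  1,  -  2/3,-5/8, - 1/4, 8/9, 1, 3 , 6, 8, 8, 8,9 ]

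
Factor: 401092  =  2^2*  197^1*509^1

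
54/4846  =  27/2423 = 0.01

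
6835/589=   6835/589 = 11.60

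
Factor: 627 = 3^1*11^1*19^1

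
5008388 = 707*7084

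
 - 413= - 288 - 125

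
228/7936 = 57/1984  =  0.03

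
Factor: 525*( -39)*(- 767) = 15704325 =3^2*5^2*7^1 * 13^2*59^1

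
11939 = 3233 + 8706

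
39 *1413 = 55107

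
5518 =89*62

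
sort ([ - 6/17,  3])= [ - 6/17 , 3 ] 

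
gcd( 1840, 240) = 80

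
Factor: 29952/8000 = 2^2*3^2*5^(-3 )*13^1 = 468/125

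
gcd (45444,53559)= 1623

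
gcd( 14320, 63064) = 8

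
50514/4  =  12628 + 1/2= 12628.50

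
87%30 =27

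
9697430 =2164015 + 7533415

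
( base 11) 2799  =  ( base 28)4H5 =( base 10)3617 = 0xE21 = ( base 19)a07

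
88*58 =5104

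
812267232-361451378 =450815854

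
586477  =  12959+573518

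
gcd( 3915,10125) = 135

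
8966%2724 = 794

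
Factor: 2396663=73^1 * 32831^1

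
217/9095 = 217/9095 = 0.02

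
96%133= 96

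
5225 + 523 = 5748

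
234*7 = 1638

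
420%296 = 124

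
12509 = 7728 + 4781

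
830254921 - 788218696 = 42036225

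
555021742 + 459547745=1014569487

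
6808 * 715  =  4867720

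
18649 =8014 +10635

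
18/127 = 18/127 = 0.14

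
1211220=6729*180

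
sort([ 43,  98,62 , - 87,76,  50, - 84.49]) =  [-87 , - 84.49, 43,50, 62 , 76,98]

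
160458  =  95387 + 65071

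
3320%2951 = 369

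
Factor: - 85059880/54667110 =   -  8505988/5466711 = -2^2 * 3^ ( - 1) * 47^ (-1 )*137^ ( - 1)*283^(-1 )*613^1*3469^1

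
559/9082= 559/9082 = 0.06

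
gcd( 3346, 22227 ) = 239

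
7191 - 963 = 6228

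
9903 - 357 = 9546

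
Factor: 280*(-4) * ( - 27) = 2^5*3^3 * 5^1*7^1=30240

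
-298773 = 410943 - 709716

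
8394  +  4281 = 12675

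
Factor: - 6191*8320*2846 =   -  146594955520 = - 2^8*5^1*13^1*41^1*151^1*1423^1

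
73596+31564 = 105160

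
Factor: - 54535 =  - 5^1*13^1*839^1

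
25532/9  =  25532/9= 2836.89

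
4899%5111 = 4899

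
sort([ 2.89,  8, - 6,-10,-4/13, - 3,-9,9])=[ - 10, - 9, - 6 , - 3,  -  4/13,2.89,  8 , 9 ] 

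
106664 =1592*67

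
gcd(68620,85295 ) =5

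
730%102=16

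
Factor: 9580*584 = 2^5*5^1* 73^1*479^1 =5594720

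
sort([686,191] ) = [191,686]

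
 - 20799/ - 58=20799/58 = 358.60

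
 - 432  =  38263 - 38695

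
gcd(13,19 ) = 1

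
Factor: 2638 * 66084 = 174329592 = 2^3*3^1*1319^1*5507^1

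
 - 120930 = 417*( - 290)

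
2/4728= 1/2364=0.00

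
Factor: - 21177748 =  - 2^2  *5294437^1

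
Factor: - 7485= - 3^1*5^1*499^1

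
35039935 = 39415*889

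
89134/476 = 187 + 61/238 = 187.26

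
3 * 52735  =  158205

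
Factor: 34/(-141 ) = - 2^1*3^(-1 )*17^1*47^( - 1 ) 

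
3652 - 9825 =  - 6173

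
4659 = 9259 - 4600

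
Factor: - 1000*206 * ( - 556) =114536000 = 2^6*5^3*103^1*139^1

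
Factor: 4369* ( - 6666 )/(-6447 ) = 9707918/2149 = 2^1*7^( - 1)*11^1*17^1* 101^1 *257^1*307^(  -  1)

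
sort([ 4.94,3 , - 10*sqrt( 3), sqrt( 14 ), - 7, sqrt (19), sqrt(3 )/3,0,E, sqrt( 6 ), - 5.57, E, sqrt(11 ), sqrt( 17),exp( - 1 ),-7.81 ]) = [ - 10*sqrt( 3),-7.81, - 7, - 5.57,0, exp( - 1 ), sqrt( 3 ) /3, sqrt( 6), E, E, 3, sqrt( 11 ),sqrt(14),sqrt( 17 ), sqrt( 19 ), 4.94]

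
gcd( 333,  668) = 1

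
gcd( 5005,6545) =385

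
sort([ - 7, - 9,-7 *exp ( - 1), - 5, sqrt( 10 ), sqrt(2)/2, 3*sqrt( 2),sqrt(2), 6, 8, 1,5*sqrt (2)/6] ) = [-9, - 7,  -  5, - 7 * exp( - 1), sqrt( 2 )/2, 1, 5*sqrt( 2 )/6, sqrt( 2 ),sqrt( 10), 3*  sqrt( 2),6,8] 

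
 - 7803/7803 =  - 1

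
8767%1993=795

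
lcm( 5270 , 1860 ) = 31620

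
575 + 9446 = 10021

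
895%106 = 47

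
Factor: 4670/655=934/131 = 2^1*131^( - 1) * 467^1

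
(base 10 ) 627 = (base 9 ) 766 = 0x273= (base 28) MB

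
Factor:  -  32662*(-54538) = 2^2*7^1*11^1*37^1*67^1 * 2333^1= 1781320156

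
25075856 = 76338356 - 51262500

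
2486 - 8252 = -5766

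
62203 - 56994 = 5209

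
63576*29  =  1843704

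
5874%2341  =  1192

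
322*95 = 30590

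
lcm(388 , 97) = 388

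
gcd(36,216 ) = 36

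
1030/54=19 + 2/27  =  19.07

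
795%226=117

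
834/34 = 417/17 = 24.53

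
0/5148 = 0 = 0.00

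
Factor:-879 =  - 3^1*293^1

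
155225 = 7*22175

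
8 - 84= - 76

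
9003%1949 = 1207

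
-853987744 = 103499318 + -957487062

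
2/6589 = 2/6589 = 0.00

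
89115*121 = 10782915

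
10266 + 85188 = 95454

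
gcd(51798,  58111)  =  1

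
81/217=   81/217 = 0.37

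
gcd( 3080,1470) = 70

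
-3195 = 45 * ( - 71) 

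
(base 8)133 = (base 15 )61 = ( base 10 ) 91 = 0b1011011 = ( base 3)10101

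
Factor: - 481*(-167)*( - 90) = -7229430 = - 2^1*3^2*5^1*13^1 * 37^1*167^1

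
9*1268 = 11412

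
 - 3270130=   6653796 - 9923926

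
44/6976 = 11/1744  =  0.01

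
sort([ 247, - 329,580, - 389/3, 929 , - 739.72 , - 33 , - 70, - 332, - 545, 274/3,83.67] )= [ - 739.72,  -  545, - 332, - 329, - 389/3, - 70, - 33, 83.67,  274/3, 247,580, 929]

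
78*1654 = 129012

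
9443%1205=1008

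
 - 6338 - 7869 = -14207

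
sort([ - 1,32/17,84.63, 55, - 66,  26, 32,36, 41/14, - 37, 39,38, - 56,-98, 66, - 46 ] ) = [ - 98, - 66, - 56,-46 , -37, - 1,32/17,41/14, 26, 32,36, 38, 39,55,66, 84.63] 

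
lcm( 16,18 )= 144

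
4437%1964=509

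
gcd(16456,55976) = 8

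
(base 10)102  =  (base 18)5C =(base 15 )6C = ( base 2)1100110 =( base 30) 3c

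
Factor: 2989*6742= 2^1*7^2 * 61^1*3371^1 = 20151838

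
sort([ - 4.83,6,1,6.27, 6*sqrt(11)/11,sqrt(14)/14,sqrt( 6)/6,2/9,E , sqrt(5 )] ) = [-4.83,2/9, sqrt( 14 ) /14, sqrt(6)/6, 1,6*sqrt( 11 )/11,sqrt( 5),E, 6 , 6.27] 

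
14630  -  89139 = -74509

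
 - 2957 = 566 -3523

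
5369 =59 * 91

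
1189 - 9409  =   - 8220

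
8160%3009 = 2142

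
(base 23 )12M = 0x255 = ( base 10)597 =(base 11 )4a3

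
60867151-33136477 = 27730674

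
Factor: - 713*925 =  - 5^2*23^1*31^1*37^1 = - 659525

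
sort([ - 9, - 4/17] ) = [ - 9, - 4/17] 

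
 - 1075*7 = -7525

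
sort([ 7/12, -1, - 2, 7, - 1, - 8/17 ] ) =[-2, -1,-1,-8/17, 7/12, 7 ] 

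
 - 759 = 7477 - 8236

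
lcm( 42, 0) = 0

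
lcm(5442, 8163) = 16326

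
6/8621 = 6/8621= 0.00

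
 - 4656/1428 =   -  4 + 88/119 = - 3.26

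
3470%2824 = 646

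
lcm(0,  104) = 0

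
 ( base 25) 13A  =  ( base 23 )17k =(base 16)2c6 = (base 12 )4B2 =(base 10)710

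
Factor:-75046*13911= -1043964906 = - 2^1*3^1*157^1*239^1*4637^1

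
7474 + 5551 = 13025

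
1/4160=1/4160 = 0.00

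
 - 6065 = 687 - 6752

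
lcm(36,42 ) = 252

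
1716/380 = 4 + 49/95= 4.52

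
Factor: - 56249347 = - 7^1*11^1*73^1*10007^1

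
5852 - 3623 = 2229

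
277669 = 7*39667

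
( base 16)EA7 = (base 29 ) 4da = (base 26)5E7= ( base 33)3EM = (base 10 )3751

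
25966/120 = 216 +23/60 = 216.38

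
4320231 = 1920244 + 2399987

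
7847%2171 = 1334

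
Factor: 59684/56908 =41^( - 1)* 43^1 = 43/41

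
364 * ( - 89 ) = -32396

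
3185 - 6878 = - 3693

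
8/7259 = 8/7259 = 0.00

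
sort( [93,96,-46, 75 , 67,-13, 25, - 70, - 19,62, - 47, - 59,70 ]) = [ -70, - 59, -47, - 46, - 19, - 13, 25, 62,67,70,75 , 93, 96] 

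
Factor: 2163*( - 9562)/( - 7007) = 2^1*3^1 * 11^(-1)*13^( - 1)*103^1*683^1 = 422094/143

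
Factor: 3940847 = 19^1*211^1 * 983^1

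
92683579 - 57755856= 34927723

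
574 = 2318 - 1744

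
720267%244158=231951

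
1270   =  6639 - 5369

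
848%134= 44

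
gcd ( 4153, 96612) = 1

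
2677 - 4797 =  - 2120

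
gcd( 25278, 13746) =6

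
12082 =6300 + 5782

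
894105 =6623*135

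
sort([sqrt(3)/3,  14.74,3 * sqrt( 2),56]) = [sqrt(3)/3,  3*sqrt( 2), 14.74, 56]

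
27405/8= 27405/8= 3425.62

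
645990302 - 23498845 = 622491457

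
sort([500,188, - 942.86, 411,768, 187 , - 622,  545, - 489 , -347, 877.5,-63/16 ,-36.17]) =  [  -  942.86, - 622,- 489, - 347, - 36.17,-63/16 , 187 , 188,411, 500 , 545, 768,877.5]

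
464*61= 28304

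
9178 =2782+6396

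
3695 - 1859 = 1836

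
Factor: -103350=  - 2^1 * 3^1 * 5^2*13^1 * 53^1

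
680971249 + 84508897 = 765480146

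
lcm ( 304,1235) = 19760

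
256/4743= 256/4743 = 0.05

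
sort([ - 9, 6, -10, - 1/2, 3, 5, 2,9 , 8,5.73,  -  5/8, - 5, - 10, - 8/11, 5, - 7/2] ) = [-10,-10, - 9, -5, - 7/2, - 8/11  , - 5/8, -1/2, 2,3, 5, 5,  5.73,6,8,9]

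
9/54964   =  9/54964 = 0.00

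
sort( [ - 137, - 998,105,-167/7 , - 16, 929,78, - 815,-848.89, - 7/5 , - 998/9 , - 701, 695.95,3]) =[ - 998, - 848.89, - 815, - 701,  -  137, - 998/9 , - 167/7,- 16, - 7/5, 3, 78 , 105,695.95,929]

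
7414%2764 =1886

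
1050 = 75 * 14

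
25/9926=25/9926 = 0.00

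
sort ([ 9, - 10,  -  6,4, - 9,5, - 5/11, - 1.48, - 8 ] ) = [ - 10, - 9, - 8, - 6,  -  1.48, - 5/11, 4 , 5, 9 ]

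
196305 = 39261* 5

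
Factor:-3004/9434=-2^1*53^ (  -  1 )*89^( - 1)*751^1 = -1502/4717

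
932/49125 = 932/49125 = 0.02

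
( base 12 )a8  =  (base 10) 128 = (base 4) 2000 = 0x80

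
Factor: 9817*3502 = 2^1*17^1*103^1*9817^1 = 34379134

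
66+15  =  81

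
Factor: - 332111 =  - 13^1 * 59^1*433^1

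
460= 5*92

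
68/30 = 34/15 = 2.27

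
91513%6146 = 5469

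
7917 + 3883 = 11800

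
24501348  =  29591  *828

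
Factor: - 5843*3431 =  - 20047333 = - 47^1*73^1 *5843^1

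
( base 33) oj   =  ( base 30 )R1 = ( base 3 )1010001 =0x32b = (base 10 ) 811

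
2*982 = 1964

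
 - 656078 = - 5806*113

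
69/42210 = 23/14070 = 0.00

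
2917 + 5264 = 8181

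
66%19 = 9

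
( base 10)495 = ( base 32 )ff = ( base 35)e5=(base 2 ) 111101111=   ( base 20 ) 14F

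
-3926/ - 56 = 70 + 3/28 = 70.11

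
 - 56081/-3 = 18693 + 2/3 = 18693.67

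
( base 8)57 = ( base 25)1m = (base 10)47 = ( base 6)115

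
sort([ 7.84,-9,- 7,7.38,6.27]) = [-9 ,  -  7,6.27,7.38,7.84 ]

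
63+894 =957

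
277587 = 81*3427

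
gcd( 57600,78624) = 288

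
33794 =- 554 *( - 61) 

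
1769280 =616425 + 1152855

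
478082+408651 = 886733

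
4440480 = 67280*66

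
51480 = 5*10296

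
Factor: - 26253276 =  - 2^2*3^1 *7^1 * 37^1*8447^1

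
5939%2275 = 1389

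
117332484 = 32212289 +85120195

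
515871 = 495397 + 20474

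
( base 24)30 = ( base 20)3c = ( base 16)48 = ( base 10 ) 72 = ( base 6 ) 200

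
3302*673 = 2222246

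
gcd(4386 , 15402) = 102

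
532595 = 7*76085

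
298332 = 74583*4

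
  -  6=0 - 6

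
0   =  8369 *0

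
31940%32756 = 31940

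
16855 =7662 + 9193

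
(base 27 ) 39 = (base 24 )3I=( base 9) 110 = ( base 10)90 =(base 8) 132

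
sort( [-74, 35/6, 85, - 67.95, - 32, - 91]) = [ - 91, - 74,-67.95,-32,35/6,85]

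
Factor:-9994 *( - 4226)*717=2^2*3^1*19^1*239^1*263^1*2113^1 = 30282239748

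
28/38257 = 28/38257 = 0.00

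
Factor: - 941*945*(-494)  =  439287030 = 2^1*3^3*5^1*7^1* 13^1*19^1* 941^1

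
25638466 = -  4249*(  -  6034)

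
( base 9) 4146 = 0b101111011111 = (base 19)87i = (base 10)3039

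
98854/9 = 10983 + 7/9 = 10983.78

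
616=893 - 277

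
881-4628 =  - 3747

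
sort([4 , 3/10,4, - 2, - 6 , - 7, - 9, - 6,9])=[ - 9, - 7, - 6, -6, - 2,  3/10,4, 4,9]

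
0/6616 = 0 =0.00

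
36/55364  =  9/13841= 0.00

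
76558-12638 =63920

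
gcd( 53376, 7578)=6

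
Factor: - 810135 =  - 3^3 * 5^1*17^1*353^1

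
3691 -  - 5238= 8929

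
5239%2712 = 2527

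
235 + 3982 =4217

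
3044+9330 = 12374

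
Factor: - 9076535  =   - 5^1*13^1*311^1*449^1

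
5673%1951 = 1771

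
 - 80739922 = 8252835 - 88992757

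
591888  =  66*8968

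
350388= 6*58398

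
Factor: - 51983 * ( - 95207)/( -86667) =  - 3^( - 1 )*7^1*29^1*67^1*227^1*229^1*4127^ ( - 1) = - 707020783/12381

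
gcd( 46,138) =46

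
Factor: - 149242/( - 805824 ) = 2^(-5) * 3^( - 2) * 71^1*1051^1*1399^(-1) = 74621/402912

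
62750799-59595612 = 3155187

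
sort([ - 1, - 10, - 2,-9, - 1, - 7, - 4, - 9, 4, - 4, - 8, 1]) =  [ - 10, - 9, - 9, - 8, - 7, - 4 ,  -  4, - 2, - 1, - 1,1 , 4] 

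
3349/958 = 3 + 475/958 = 3.50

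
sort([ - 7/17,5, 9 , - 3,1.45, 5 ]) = [ - 3, - 7/17, 1.45, 5, 5,9] 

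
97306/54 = 48653/27 = 1801.96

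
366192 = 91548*4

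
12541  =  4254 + 8287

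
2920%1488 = 1432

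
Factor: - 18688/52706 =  - 128/361=- 2^7 * 19^(-2 ) 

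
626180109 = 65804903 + 560375206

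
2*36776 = 73552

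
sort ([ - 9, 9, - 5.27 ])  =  [ - 9 ,  -  5.27,9] 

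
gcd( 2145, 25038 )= 39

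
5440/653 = 5440/653  =  8.33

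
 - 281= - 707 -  -426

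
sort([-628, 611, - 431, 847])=[ - 628, - 431,611,847]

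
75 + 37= 112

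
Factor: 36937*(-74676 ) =-2758307412 = -2^2*3^1*7^2*43^1*127^1 * 859^1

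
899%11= 8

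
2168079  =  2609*831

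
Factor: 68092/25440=2^( - 3 )*3^(-1)*5^( - 1 )*29^1*53^( - 1)*587^1 = 17023/6360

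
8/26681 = 8/26681 = 0.00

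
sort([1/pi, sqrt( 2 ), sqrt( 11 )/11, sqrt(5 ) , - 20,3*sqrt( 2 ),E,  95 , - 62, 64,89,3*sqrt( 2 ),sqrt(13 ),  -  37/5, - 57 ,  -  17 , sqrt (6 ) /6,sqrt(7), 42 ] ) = [ - 62 , - 57, - 20, - 17 , - 37/5, sqrt(11) /11,1/pi, sqrt(6 )/6, sqrt(2),  sqrt(5 ), sqrt(7 ), E,sqrt(13 ), 3*sqrt( 2 ), 3 * sqrt(2),42, 64, 89 , 95]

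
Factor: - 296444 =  - 2^2*37^1*2003^1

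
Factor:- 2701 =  - 37^1*73^1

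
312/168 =13/7 = 1.86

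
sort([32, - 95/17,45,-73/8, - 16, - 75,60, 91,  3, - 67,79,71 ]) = [ - 75, - 67, - 16, - 73/8, - 95/17,3,32,45,60,71,79, 91] 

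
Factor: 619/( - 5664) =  - 2^(-5 ) * 3^(  -  1 ) * 59^( - 1 )*619^1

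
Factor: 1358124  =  2^2*3^1*113177^1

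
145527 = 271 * 537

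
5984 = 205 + 5779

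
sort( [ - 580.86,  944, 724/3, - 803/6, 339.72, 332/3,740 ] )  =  [ - 580.86,  -  803/6,332/3,724/3,339.72,740,944 ] 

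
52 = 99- 47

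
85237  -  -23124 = 108361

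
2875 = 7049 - 4174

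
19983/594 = 33 + 127/198 =33.64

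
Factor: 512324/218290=974/415 = 2^1*5^(-1 ) * 83^( - 1 )*487^1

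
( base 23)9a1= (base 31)561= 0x1380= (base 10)4992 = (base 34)4as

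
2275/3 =758 + 1/3 =758.33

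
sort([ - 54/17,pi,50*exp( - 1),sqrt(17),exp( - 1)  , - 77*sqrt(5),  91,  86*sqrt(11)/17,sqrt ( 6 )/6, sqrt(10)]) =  [ - 77*sqrt (5 ),  -  54/17, exp( - 1),sqrt( 6)/6,pi,  sqrt( 10 ) , sqrt(17 ), 86*sqrt(11 )/17,50*exp( - 1),91]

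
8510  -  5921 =2589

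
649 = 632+17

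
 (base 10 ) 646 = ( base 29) M8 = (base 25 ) 10l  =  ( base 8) 1206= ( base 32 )K6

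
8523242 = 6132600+2390642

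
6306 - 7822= - 1516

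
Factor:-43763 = -107^1 * 409^1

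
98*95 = 9310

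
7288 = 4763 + 2525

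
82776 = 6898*12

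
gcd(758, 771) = 1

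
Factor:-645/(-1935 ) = 1/3 = 3^( - 1 ) 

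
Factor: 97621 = 41^1*2381^1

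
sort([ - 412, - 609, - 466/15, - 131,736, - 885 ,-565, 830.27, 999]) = [ - 885, - 609, - 565, - 412, - 131, - 466/15, 736, 830.27,999 ]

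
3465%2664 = 801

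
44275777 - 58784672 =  -14508895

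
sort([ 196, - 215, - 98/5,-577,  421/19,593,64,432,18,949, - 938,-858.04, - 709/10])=[ - 938, - 858.04 , - 577 , - 215, - 709/10, - 98/5, 18,421/19, 64,196,432,593,949 ]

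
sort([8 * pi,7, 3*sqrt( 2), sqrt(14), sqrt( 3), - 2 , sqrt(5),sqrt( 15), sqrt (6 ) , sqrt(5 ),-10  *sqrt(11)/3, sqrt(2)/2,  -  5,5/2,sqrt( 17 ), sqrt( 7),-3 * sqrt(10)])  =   [  -  10 * sqrt( 11) /3, - 3*sqrt(10 ) , - 5, - 2, sqrt( 2 ) /2, sqrt(3 ), sqrt(5), sqrt( 5),sqrt(6), 5/2,sqrt(7 ),sqrt (14),sqrt( 15), sqrt( 17 ), 3* sqrt(2),7, 8 * pi]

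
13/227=13/227 = 0.06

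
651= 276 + 375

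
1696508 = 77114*22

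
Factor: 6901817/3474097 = 11^(-1)*13^1*23^1 * 41^1*53^( -1)*59^(-1)*101^(- 1 )*563^1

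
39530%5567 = 561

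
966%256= 198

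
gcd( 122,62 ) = 2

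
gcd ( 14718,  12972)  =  6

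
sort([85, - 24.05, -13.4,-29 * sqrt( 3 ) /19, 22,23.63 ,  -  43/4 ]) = [ - 24.05,  -  13.4, - 43/4, - 29*sqrt(3 ) /19, 22,23.63,85 ]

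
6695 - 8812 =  - 2117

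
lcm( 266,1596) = 1596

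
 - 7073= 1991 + -9064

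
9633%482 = 475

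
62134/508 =122 + 79/254 = 122.31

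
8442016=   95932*88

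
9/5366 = 9/5366 = 0.00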